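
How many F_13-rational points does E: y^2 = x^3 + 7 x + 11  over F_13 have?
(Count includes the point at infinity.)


For each x in F_13, count y with y^2 = x^3 + 7 x + 11 mod 13:
  x = 4: RHS = 12, y in [5, 8]  -> 2 point(s)
  x = 6: RHS = 9, y in [3, 10]  -> 2 point(s)
  x = 7: RHS = 0, y in [0]  -> 1 point(s)
  x = 9: RHS = 10, y in [6, 7]  -> 2 point(s)
  x = 12: RHS = 3, y in [4, 9]  -> 2 point(s)
Affine points: 9. Add the point at infinity: total = 10.

#E(F_13) = 10


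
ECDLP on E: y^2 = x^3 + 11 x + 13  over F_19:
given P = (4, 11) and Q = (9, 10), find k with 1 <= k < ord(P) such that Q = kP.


Enumerate multiples of P until we hit Q = (9, 10):
  1P = (4, 11)
  2P = (3, 15)
  3P = (9, 9)
  4P = (13, 4)
  5P = (8, 9)
  6P = (12, 12)
  7P = (14, 2)
  8P = (2, 10)
  9P = (18, 1)
  10P = (1, 14)
  11P = (15, 0)
  12P = (1, 5)
  13P = (18, 18)
  14P = (2, 9)
  15P = (14, 17)
  16P = (12, 7)
  17P = (8, 10)
  18P = (13, 15)
  19P = (9, 10)
Match found at i = 19.

k = 19


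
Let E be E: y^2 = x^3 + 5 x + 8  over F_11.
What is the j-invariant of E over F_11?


Delta = -16(4 a^3 + 27 b^2) mod 11 = 3
-1728 * (4 a)^3 = -1728 * (4*5)^3 mod 11 = 8
j = 8 * 3^(-1) mod 11 = 10

j = 10 (mod 11)


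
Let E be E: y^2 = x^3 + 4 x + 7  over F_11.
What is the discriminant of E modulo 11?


4 a^3 + 27 b^2 = 4*4^3 + 27*7^2 = 256 + 1323 = 1579
Delta = -16 * (1579) = -25264
Delta mod 11 = 3

Delta = 3 (mod 11)


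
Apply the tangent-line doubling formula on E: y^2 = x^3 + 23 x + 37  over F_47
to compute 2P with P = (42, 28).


Doubling: s = (3 x1^2 + a) / (2 y1)
s = (3*42^2 + 23) / (2*28) mod 47 = 37
x3 = s^2 - 2 x1 mod 47 = 37^2 - 2*42 = 16
y3 = s (x1 - x3) - y1 mod 47 = 37 * (42 - 16) - 28 = 41

2P = (16, 41)


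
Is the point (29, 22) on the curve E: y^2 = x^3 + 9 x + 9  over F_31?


Check whether y^2 = x^3 + 9 x + 9 (mod 31) for (x, y) = (29, 22).
LHS: y^2 = 22^2 mod 31 = 19
RHS: x^3 + 9 x + 9 = 29^3 + 9*29 + 9 mod 31 = 14
LHS != RHS

No, not on the curve


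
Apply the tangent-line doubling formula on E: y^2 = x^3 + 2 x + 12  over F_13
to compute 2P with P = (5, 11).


Doubling: s = (3 x1^2 + a) / (2 y1)
s = (3*5^2 + 2) / (2*11) mod 13 = 10
x3 = s^2 - 2 x1 mod 13 = 10^2 - 2*5 = 12
y3 = s (x1 - x3) - y1 mod 13 = 10 * (5 - 12) - 11 = 10

2P = (12, 10)


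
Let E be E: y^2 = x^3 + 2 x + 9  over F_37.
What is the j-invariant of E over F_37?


Delta = -16(4 a^3 + 27 b^2) mod 37 = 16
-1728 * (4 a)^3 = -1728 * (4*2)^3 mod 37 = 8
j = 8 * 16^(-1) mod 37 = 19

j = 19 (mod 37)


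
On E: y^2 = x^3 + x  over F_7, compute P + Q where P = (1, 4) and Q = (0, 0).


P != Q, so use the chord formula.
s = (y2 - y1) / (x2 - x1) = (3) / (6) mod 7 = 4
x3 = s^2 - x1 - x2 mod 7 = 4^2 - 1 - 0 = 1
y3 = s (x1 - x3) - y1 mod 7 = 4 * (1 - 1) - 4 = 3

P + Q = (1, 3)


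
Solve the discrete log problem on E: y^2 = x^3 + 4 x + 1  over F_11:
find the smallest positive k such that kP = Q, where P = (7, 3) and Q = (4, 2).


Enumerate multiples of P until we hit Q = (4, 2):
  1P = (7, 3)
  2P = (0, 10)
  3P = (5, 6)
  4P = (4, 9)
  5P = (4, 2)
Match found at i = 5.

k = 5


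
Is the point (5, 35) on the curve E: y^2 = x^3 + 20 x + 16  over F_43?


Check whether y^2 = x^3 + 20 x + 16 (mod 43) for (x, y) = (5, 35).
LHS: y^2 = 35^2 mod 43 = 21
RHS: x^3 + 20 x + 16 = 5^3 + 20*5 + 16 mod 43 = 26
LHS != RHS

No, not on the curve


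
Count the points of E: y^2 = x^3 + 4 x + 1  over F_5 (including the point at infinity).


For each x in F_5, count y with y^2 = x^3 + 4 x + 1 mod 5:
  x = 0: RHS = 1, y in [1, 4]  -> 2 point(s)
  x = 1: RHS = 1, y in [1, 4]  -> 2 point(s)
  x = 3: RHS = 0, y in [0]  -> 1 point(s)
  x = 4: RHS = 1, y in [1, 4]  -> 2 point(s)
Affine points: 7. Add the point at infinity: total = 8.

#E(F_5) = 8


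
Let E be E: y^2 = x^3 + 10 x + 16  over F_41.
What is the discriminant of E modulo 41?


4 a^3 + 27 b^2 = 4*10^3 + 27*16^2 = 4000 + 6912 = 10912
Delta = -16 * (10912) = -174592
Delta mod 41 = 27

Delta = 27 (mod 41)


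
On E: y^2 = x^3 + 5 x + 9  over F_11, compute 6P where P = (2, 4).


k = 6 = 110_2 (binary, LSB first: 011)
Double-and-add from P = (2, 4):
  bit 0 = 0: acc unchanged = O
  bit 1 = 1: acc = O + (0, 3) = (0, 3)
  bit 2 = 1: acc = (0, 3) + (1, 9) = (2, 7)

6P = (2, 7)


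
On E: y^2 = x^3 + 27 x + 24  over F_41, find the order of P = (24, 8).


Compute successive multiples of P until we hit O:
  1P = (24, 8)
  2P = (24, 33)
  3P = O

ord(P) = 3


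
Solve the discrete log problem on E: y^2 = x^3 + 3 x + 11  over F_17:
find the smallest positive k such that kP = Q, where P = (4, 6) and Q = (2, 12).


Enumerate multiples of P until we hit Q = (2, 12):
  1P = (4, 6)
  2P = (9, 11)
  3P = (5, 10)
  4P = (7, 16)
  5P = (2, 12)
Match found at i = 5.

k = 5


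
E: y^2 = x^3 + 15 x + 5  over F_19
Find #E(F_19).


For each x in F_19, count y with y^2 = x^3 + 15 x + 5 mod 19:
  x = 0: RHS = 5, y in [9, 10]  -> 2 point(s)
  x = 2: RHS = 5, y in [9, 10]  -> 2 point(s)
  x = 3: RHS = 1, y in [1, 18]  -> 2 point(s)
  x = 6: RHS = 7, y in [8, 11]  -> 2 point(s)
  x = 7: RHS = 16, y in [4, 15]  -> 2 point(s)
  x = 11: RHS = 0, y in [0]  -> 1 point(s)
  x = 16: RHS = 9, y in [3, 16]  -> 2 point(s)
  x = 17: RHS = 5, y in [9, 10]  -> 2 point(s)
Affine points: 15. Add the point at infinity: total = 16.

#E(F_19) = 16


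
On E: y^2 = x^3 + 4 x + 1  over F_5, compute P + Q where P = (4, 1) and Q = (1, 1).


P != Q, so use the chord formula.
s = (y2 - y1) / (x2 - x1) = (0) / (2) mod 5 = 0
x3 = s^2 - x1 - x2 mod 5 = 0^2 - 4 - 1 = 0
y3 = s (x1 - x3) - y1 mod 5 = 0 * (4 - 0) - 1 = 4

P + Q = (0, 4)


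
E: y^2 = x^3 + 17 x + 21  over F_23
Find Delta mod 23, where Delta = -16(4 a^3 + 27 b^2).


4 a^3 + 27 b^2 = 4*17^3 + 27*21^2 = 19652 + 11907 = 31559
Delta = -16 * (31559) = -504944
Delta mod 23 = 21

Delta = 21 (mod 23)


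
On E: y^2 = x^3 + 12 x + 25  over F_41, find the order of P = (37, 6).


Compute successive multiples of P until we hit O:
  1P = (37, 6)
  2P = (33, 14)
  3P = (16, 34)
  4P = (8, 10)
  5P = (28, 38)
  6P = (18, 13)
  7P = (26, 18)
  8P = (29, 30)
  ... (continuing to 42P)
  42P = O

ord(P) = 42


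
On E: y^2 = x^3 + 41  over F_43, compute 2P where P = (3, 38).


Doubling: s = (3 x1^2 + a) / (2 y1)
s = (3*3^2 + 0) / (2*38) mod 43 = 36
x3 = s^2 - 2 x1 mod 43 = 36^2 - 2*3 = 0
y3 = s (x1 - x3) - y1 mod 43 = 36 * (3 - 0) - 38 = 27

2P = (0, 27)


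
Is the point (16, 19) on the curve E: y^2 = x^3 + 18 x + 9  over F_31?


Check whether y^2 = x^3 + 18 x + 9 (mod 31) for (x, y) = (16, 19).
LHS: y^2 = 19^2 mod 31 = 20
RHS: x^3 + 18 x + 9 = 16^3 + 18*16 + 9 mod 31 = 22
LHS != RHS

No, not on the curve


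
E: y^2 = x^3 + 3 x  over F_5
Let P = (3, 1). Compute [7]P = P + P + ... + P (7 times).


k = 7 = 111_2 (binary, LSB first: 111)
Double-and-add from P = (3, 1):
  bit 0 = 1: acc = O + (3, 1) = (3, 1)
  bit 1 = 1: acc = (3, 1) + (4, 4) = (2, 2)
  bit 2 = 1: acc = (2, 2) + (1, 2) = (2, 3)

7P = (2, 3)


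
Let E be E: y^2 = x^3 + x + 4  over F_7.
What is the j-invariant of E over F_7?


Delta = -16(4 a^3 + 27 b^2) mod 7 = 3
-1728 * (4 a)^3 = -1728 * (4*1)^3 mod 7 = 1
j = 1 * 3^(-1) mod 7 = 5

j = 5 (mod 7)


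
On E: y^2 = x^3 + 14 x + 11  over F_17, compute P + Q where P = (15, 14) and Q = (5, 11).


P != Q, so use the chord formula.
s = (y2 - y1) / (x2 - x1) = (14) / (7) mod 17 = 2
x3 = s^2 - x1 - x2 mod 17 = 2^2 - 15 - 5 = 1
y3 = s (x1 - x3) - y1 mod 17 = 2 * (15 - 1) - 14 = 14

P + Q = (1, 14)


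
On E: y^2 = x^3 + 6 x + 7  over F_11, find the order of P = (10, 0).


Compute successive multiples of P until we hit O:
  1P = (10, 0)
  2P = O

ord(P) = 2


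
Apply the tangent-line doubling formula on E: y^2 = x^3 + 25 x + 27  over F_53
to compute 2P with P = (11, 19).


Doubling: s = (3 x1^2 + a) / (2 y1)
s = (3*11^2 + 25) / (2*19) mod 53 = 13
x3 = s^2 - 2 x1 mod 53 = 13^2 - 2*11 = 41
y3 = s (x1 - x3) - y1 mod 53 = 13 * (11 - 41) - 19 = 15

2P = (41, 15)


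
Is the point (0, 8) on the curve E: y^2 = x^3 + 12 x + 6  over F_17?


Check whether y^2 = x^3 + 12 x + 6 (mod 17) for (x, y) = (0, 8).
LHS: y^2 = 8^2 mod 17 = 13
RHS: x^3 + 12 x + 6 = 0^3 + 12*0 + 6 mod 17 = 6
LHS != RHS

No, not on the curve


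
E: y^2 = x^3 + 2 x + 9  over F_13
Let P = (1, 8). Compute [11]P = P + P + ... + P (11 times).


k = 11 = 1011_2 (binary, LSB first: 1101)
Double-and-add from P = (1, 8):
  bit 0 = 1: acc = O + (1, 8) = (1, 8)
  bit 1 = 1: acc = (1, 8) + (8, 2) = (5, 1)
  bit 2 = 0: acc unchanged = (5, 1)
  bit 3 = 1: acc = (5, 1) + (4, 4) = (0, 10)

11P = (0, 10)


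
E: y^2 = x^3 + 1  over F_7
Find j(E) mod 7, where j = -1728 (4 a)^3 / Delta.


Delta = -16(4 a^3 + 27 b^2) mod 7 = 2
-1728 * (4 a)^3 = -1728 * (4*0)^3 mod 7 = 0
j = 0 * 2^(-1) mod 7 = 0

j = 0 (mod 7)


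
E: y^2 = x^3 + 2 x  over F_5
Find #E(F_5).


For each x in F_5, count y with y^2 = x^3 + 2 x + 0 mod 5:
  x = 0: RHS = 0, y in [0]  -> 1 point(s)
Affine points: 1. Add the point at infinity: total = 2.

#E(F_5) = 2


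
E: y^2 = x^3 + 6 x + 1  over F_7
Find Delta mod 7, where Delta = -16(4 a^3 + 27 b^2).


4 a^3 + 27 b^2 = 4*6^3 + 27*1^2 = 864 + 27 = 891
Delta = -16 * (891) = -14256
Delta mod 7 = 3

Delta = 3 (mod 7)


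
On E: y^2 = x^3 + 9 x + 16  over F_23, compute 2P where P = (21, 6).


Doubling: s = (3 x1^2 + a) / (2 y1)
s = (3*21^2 + 9) / (2*6) mod 23 = 19
x3 = s^2 - 2 x1 mod 23 = 19^2 - 2*21 = 20
y3 = s (x1 - x3) - y1 mod 23 = 19 * (21 - 20) - 6 = 13

2P = (20, 13)


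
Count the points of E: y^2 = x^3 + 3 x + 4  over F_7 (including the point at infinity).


For each x in F_7, count y with y^2 = x^3 + 3 x + 4 mod 7:
  x = 0: RHS = 4, y in [2, 5]  -> 2 point(s)
  x = 1: RHS = 1, y in [1, 6]  -> 2 point(s)
  x = 2: RHS = 4, y in [2, 5]  -> 2 point(s)
  x = 5: RHS = 4, y in [2, 5]  -> 2 point(s)
  x = 6: RHS = 0, y in [0]  -> 1 point(s)
Affine points: 9. Add the point at infinity: total = 10.

#E(F_7) = 10


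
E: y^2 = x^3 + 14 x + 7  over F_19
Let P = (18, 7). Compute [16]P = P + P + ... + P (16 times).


k = 16 = 10000_2 (binary, LSB first: 00001)
Double-and-add from P = (18, 7):
  bit 0 = 0: acc unchanged = O
  bit 1 = 0: acc unchanged = O
  bit 2 = 0: acc unchanged = O
  bit 3 = 0: acc unchanged = O
  bit 4 = 1: acc = O + (0, 8) = (0, 8)

16P = (0, 8)


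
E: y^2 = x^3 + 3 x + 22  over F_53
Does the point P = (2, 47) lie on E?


Check whether y^2 = x^3 + 3 x + 22 (mod 53) for (x, y) = (2, 47).
LHS: y^2 = 47^2 mod 53 = 36
RHS: x^3 + 3 x + 22 = 2^3 + 3*2 + 22 mod 53 = 36
LHS = RHS

Yes, on the curve


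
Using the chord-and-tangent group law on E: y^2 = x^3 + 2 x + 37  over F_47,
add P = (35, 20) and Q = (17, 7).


P != Q, so use the chord formula.
s = (y2 - y1) / (x2 - x1) = (34) / (29) mod 47 = 19
x3 = s^2 - x1 - x2 mod 47 = 19^2 - 35 - 17 = 27
y3 = s (x1 - x3) - y1 mod 47 = 19 * (35 - 27) - 20 = 38

P + Q = (27, 38)


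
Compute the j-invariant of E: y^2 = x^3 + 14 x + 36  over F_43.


Delta = -16(4 a^3 + 27 b^2) mod 43 = 27
-1728 * (4 a)^3 = -1728 * (4*14)^3 mod 43 = 11
j = 11 * 27^(-1) mod 43 = 2

j = 2 (mod 43)


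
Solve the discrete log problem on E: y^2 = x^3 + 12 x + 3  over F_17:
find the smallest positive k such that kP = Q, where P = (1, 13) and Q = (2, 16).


Enumerate multiples of P until we hit Q = (2, 16):
  1P = (1, 13)
  2P = (14, 5)
  3P = (6, 11)
  4P = (2, 1)
  5P = (5, 1)
  6P = (3, 10)
  7P = (11, 2)
  8P = (4, 9)
  9P = (10, 16)
  10P = (8, 13)
  11P = (8, 4)
  12P = (10, 1)
  13P = (4, 8)
  14P = (11, 15)
  15P = (3, 7)
  16P = (5, 16)
  17P = (2, 16)
Match found at i = 17.

k = 17


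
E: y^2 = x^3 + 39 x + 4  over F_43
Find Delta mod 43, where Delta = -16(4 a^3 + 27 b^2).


4 a^3 + 27 b^2 = 4*39^3 + 27*4^2 = 237276 + 432 = 237708
Delta = -16 * (237708) = -3803328
Delta mod 43 = 22

Delta = 22 (mod 43)


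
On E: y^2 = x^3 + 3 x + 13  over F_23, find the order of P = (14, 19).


Compute successive multiples of P until we hit O:
  1P = (14, 19)
  2P = (22, 20)
  3P = (19, 12)
  4P = (3, 7)
  5P = (7, 20)
  6P = (10, 10)
  7P = (17, 3)
  8P = (0, 6)
  ... (continuing to 26P)
  26P = O

ord(P) = 26


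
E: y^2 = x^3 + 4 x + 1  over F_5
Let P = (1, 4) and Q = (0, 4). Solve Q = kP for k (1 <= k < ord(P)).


Enumerate multiples of P until we hit Q = (0, 4):
  1P = (1, 4)
  2P = (4, 4)
  3P = (0, 1)
  4P = (3, 0)
  5P = (0, 4)
Match found at i = 5.

k = 5


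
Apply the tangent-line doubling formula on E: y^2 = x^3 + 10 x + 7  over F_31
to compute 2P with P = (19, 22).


Doubling: s = (3 x1^2 + a) / (2 y1)
s = (3*19^2 + 10) / (2*22) mod 31 = 3
x3 = s^2 - 2 x1 mod 31 = 3^2 - 2*19 = 2
y3 = s (x1 - x3) - y1 mod 31 = 3 * (19 - 2) - 22 = 29

2P = (2, 29)


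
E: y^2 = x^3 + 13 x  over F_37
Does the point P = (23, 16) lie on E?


Check whether y^2 = x^3 + 13 x + 0 (mod 37) for (x, y) = (23, 16).
LHS: y^2 = 16^2 mod 37 = 34
RHS: x^3 + 13 x + 0 = 23^3 + 13*23 + 0 mod 37 = 34
LHS = RHS

Yes, on the curve


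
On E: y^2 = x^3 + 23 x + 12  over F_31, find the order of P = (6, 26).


Compute successive multiples of P until we hit O:
  1P = (6, 26)
  2P = (26, 19)
  3P = (24, 2)
  4P = (20, 3)
  5P = (30, 9)
  6P = (30, 22)
  7P = (20, 28)
  8P = (24, 29)
  ... (continuing to 11P)
  11P = O

ord(P) = 11


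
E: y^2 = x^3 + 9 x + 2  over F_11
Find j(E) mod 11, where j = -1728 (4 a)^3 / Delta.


Delta = -16(4 a^3 + 27 b^2) mod 11 = 5
-1728 * (4 a)^3 = -1728 * (4*9)^3 mod 11 = 6
j = 6 * 5^(-1) mod 11 = 10

j = 10 (mod 11)


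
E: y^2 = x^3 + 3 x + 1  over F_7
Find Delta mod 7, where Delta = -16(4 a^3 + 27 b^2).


4 a^3 + 27 b^2 = 4*3^3 + 27*1^2 = 108 + 27 = 135
Delta = -16 * (135) = -2160
Delta mod 7 = 3

Delta = 3 (mod 7)


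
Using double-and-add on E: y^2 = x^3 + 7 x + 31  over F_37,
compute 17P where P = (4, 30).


k = 17 = 10001_2 (binary, LSB first: 10001)
Double-and-add from P = (4, 30):
  bit 0 = 1: acc = O + (4, 30) = (4, 30)
  bit 1 = 0: acc unchanged = (4, 30)
  bit 2 = 0: acc unchanged = (4, 30)
  bit 3 = 0: acc unchanged = (4, 30)
  bit 4 = 1: acc = (4, 30) + (23, 36) = (6, 20)

17P = (6, 20)


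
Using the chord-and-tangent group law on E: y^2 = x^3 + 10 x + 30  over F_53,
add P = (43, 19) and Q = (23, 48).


P != Q, so use the chord formula.
s = (y2 - y1) / (x2 - x1) = (29) / (33) mod 53 = 33
x3 = s^2 - x1 - x2 mod 53 = 33^2 - 43 - 23 = 16
y3 = s (x1 - x3) - y1 mod 53 = 33 * (43 - 16) - 19 = 24

P + Q = (16, 24)


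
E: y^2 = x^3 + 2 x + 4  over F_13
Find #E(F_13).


For each x in F_13, count y with y^2 = x^3 + 2 x + 4 mod 13:
  x = 0: RHS = 4, y in [2, 11]  -> 2 point(s)
  x = 2: RHS = 3, y in [4, 9]  -> 2 point(s)
  x = 5: RHS = 9, y in [3, 10]  -> 2 point(s)
  x = 7: RHS = 10, y in [6, 7]  -> 2 point(s)
  x = 8: RHS = 12, y in [5, 8]  -> 2 point(s)
  x = 9: RHS = 10, y in [6, 7]  -> 2 point(s)
  x = 10: RHS = 10, y in [6, 7]  -> 2 point(s)
  x = 12: RHS = 1, y in [1, 12]  -> 2 point(s)
Affine points: 16. Add the point at infinity: total = 17.

#E(F_13) = 17


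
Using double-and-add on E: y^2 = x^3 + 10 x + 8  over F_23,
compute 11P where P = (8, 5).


k = 11 = 1011_2 (binary, LSB first: 1101)
Double-and-add from P = (8, 5):
  bit 0 = 1: acc = O + (8, 5) = (8, 5)
  bit 1 = 1: acc = (8, 5) + (13, 9) = (10, 21)
  bit 2 = 0: acc unchanged = (10, 21)
  bit 3 = 1: acc = (10, 21) + (6, 13) = (11, 0)

11P = (11, 0)


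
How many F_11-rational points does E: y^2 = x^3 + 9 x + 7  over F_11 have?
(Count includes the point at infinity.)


For each x in F_11, count y with y^2 = x^3 + 9 x + 7 mod 11:
  x = 2: RHS = 0, y in [0]  -> 1 point(s)
  x = 5: RHS = 1, y in [1, 10]  -> 2 point(s)
  x = 9: RHS = 3, y in [5, 6]  -> 2 point(s)
Affine points: 5. Add the point at infinity: total = 6.

#E(F_11) = 6


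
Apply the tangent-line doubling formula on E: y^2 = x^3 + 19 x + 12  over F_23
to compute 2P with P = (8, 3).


Doubling: s = (3 x1^2 + a) / (2 y1)
s = (3*8^2 + 19) / (2*3) mod 23 = 16
x3 = s^2 - 2 x1 mod 23 = 16^2 - 2*8 = 10
y3 = s (x1 - x3) - y1 mod 23 = 16 * (8 - 10) - 3 = 11

2P = (10, 11)


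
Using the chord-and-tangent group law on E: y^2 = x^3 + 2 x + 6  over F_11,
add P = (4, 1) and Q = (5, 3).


P != Q, so use the chord formula.
s = (y2 - y1) / (x2 - x1) = (2) / (1) mod 11 = 2
x3 = s^2 - x1 - x2 mod 11 = 2^2 - 4 - 5 = 6
y3 = s (x1 - x3) - y1 mod 11 = 2 * (4 - 6) - 1 = 6

P + Q = (6, 6)


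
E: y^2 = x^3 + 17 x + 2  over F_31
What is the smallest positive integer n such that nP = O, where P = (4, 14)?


Compute successive multiples of P until we hit O:
  1P = (4, 14)
  2P = (24, 6)
  3P = (23, 6)
  4P = (1, 19)
  5P = (15, 25)
  6P = (13, 8)
  7P = (11, 1)
  8P = (3, 24)
  ... (continuing to 39P)
  39P = O

ord(P) = 39


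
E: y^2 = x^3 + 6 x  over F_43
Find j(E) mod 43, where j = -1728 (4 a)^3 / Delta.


Delta = -16(4 a^3 + 27 b^2) mod 43 = 22
-1728 * (4 a)^3 = -1728 * (4*6)^3 mod 43 = 4
j = 4 * 22^(-1) mod 43 = 8

j = 8 (mod 43)


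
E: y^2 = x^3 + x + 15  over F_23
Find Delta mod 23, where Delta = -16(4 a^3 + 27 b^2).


4 a^3 + 27 b^2 = 4*1^3 + 27*15^2 = 4 + 6075 = 6079
Delta = -16 * (6079) = -97264
Delta mod 23 = 3

Delta = 3 (mod 23)


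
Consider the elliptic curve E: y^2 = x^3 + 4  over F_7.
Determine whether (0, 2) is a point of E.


Check whether y^2 = x^3 + 0 x + 4 (mod 7) for (x, y) = (0, 2).
LHS: y^2 = 2^2 mod 7 = 4
RHS: x^3 + 0 x + 4 = 0^3 + 0*0 + 4 mod 7 = 4
LHS = RHS

Yes, on the curve


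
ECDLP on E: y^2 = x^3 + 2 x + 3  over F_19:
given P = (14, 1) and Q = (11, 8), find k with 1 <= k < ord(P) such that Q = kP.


Enumerate multiples of P until we hit Q = (11, 8):
  1P = (14, 1)
  2P = (15, 8)
  3P = (1, 14)
  4P = (5, 9)
  5P = (9, 3)
  6P = (3, 6)
  7P = (11, 8)
Match found at i = 7.

k = 7


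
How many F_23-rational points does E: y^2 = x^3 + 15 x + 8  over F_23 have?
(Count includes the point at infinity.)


For each x in F_23, count y with y^2 = x^3 + 15 x + 8 mod 23:
  x = 0: RHS = 8, y in [10, 13]  -> 2 point(s)
  x = 1: RHS = 1, y in [1, 22]  -> 2 point(s)
  x = 2: RHS = 0, y in [0]  -> 1 point(s)
  x = 5: RHS = 1, y in [1, 22]  -> 2 point(s)
  x = 10: RHS = 8, y in [10, 13]  -> 2 point(s)
  x = 11: RHS = 9, y in [3, 20]  -> 2 point(s)
  x = 13: RHS = 8, y in [10, 13]  -> 2 point(s)
  x = 14: RHS = 18, y in [8, 15]  -> 2 point(s)
  x = 17: RHS = 1, y in [1, 22]  -> 2 point(s)
  x = 21: RHS = 16, y in [4, 19]  -> 2 point(s)
Affine points: 19. Add the point at infinity: total = 20.

#E(F_23) = 20


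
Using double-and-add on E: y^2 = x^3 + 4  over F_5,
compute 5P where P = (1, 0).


k = 5 = 101_2 (binary, LSB first: 101)
Double-and-add from P = (1, 0):
  bit 0 = 1: acc = O + (1, 0) = (1, 0)
  bit 1 = 0: acc unchanged = (1, 0)
  bit 2 = 1: acc = (1, 0) + O = (1, 0)

5P = (1, 0)


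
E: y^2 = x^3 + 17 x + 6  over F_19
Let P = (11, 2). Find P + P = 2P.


Doubling: s = (3 x1^2 + a) / (2 y1)
s = (3*11^2 + 17) / (2*2) mod 19 = 0
x3 = s^2 - 2 x1 mod 19 = 0^2 - 2*11 = 16
y3 = s (x1 - x3) - y1 mod 19 = 0 * (11 - 16) - 2 = 17

2P = (16, 17)


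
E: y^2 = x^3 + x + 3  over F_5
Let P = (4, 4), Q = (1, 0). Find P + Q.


P != Q, so use the chord formula.
s = (y2 - y1) / (x2 - x1) = (1) / (2) mod 5 = 3
x3 = s^2 - x1 - x2 mod 5 = 3^2 - 4 - 1 = 4
y3 = s (x1 - x3) - y1 mod 5 = 3 * (4 - 4) - 4 = 1

P + Q = (4, 1)


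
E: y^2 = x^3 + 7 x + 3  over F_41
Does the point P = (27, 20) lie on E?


Check whether y^2 = x^3 + 7 x + 3 (mod 41) for (x, y) = (27, 20).
LHS: y^2 = 20^2 mod 41 = 31
RHS: x^3 + 7 x + 3 = 27^3 + 7*27 + 3 mod 41 = 31
LHS = RHS

Yes, on the curve


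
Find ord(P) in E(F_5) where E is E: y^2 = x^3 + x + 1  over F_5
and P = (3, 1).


Compute successive multiples of P until we hit O:
  1P = (3, 1)
  2P = (0, 1)
  3P = (2, 4)
  4P = (4, 2)
  5P = (4, 3)
  6P = (2, 1)
  7P = (0, 4)
  8P = (3, 4)
  ... (continuing to 9P)
  9P = O

ord(P) = 9


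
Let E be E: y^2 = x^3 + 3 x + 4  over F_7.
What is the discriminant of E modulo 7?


4 a^3 + 27 b^2 = 4*3^3 + 27*4^2 = 108 + 432 = 540
Delta = -16 * (540) = -8640
Delta mod 7 = 5

Delta = 5 (mod 7)


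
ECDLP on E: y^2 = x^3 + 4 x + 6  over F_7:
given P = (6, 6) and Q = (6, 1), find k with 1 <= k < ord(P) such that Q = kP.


Enumerate multiples of P until we hit Q = (6, 1):
  1P = (6, 6)
  2P = (2, 1)
  3P = (1, 2)
  4P = (4, 4)
  5P = (5, 2)
  6P = (5, 5)
  7P = (4, 3)
  8P = (1, 5)
  9P = (2, 6)
  10P = (6, 1)
Match found at i = 10.

k = 10


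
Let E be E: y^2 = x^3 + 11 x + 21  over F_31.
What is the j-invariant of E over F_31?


Delta = -16(4 a^3 + 27 b^2) mod 31 = 18
-1728 * (4 a)^3 = -1728 * (4*11)^3 mod 31 = 30
j = 30 * 18^(-1) mod 31 = 12

j = 12 (mod 31)


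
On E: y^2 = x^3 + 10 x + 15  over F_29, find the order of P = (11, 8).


Compute successive multiples of P until we hit O:
  1P = (11, 8)
  2P = (27, 25)
  3P = (26, 25)
  4P = (17, 20)
  5P = (5, 4)
  6P = (7, 14)
  7P = (6, 28)
  8P = (28, 2)
  ... (continuing to 30P)
  30P = O

ord(P) = 30


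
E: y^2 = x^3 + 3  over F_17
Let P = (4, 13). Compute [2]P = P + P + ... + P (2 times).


k = 2 = 10_2 (binary, LSB first: 01)
Double-and-add from P = (4, 13):
  bit 0 = 0: acc unchanged = O
  bit 1 = 1: acc = O + (11, 12) = (11, 12)

2P = (11, 12)


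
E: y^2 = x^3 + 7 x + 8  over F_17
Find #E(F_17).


For each x in F_17, count y with y^2 = x^3 + 7 x + 8 mod 17:
  x = 0: RHS = 8, y in [5, 12]  -> 2 point(s)
  x = 1: RHS = 16, y in [4, 13]  -> 2 point(s)
  x = 2: RHS = 13, y in [8, 9]  -> 2 point(s)
  x = 4: RHS = 15, y in [7, 10]  -> 2 point(s)
  x = 5: RHS = 15, y in [7, 10]  -> 2 point(s)
  x = 7: RHS = 9, y in [3, 14]  -> 2 point(s)
  x = 8: RHS = 15, y in [7, 10]  -> 2 point(s)
  x = 9: RHS = 1, y in [1, 16]  -> 2 point(s)
  x = 12: RHS = 1, y in [1, 16]  -> 2 point(s)
  x = 13: RHS = 1, y in [1, 16]  -> 2 point(s)
  x = 16: RHS = 0, y in [0]  -> 1 point(s)
Affine points: 21. Add the point at infinity: total = 22.

#E(F_17) = 22


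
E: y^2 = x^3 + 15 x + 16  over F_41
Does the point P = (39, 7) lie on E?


Check whether y^2 = x^3 + 15 x + 16 (mod 41) for (x, y) = (39, 7).
LHS: y^2 = 7^2 mod 41 = 8
RHS: x^3 + 15 x + 16 = 39^3 + 15*39 + 16 mod 41 = 19
LHS != RHS

No, not on the curve


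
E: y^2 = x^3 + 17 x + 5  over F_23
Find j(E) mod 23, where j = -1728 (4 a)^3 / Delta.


Delta = -16(4 a^3 + 27 b^2) mod 23 = 11
-1728 * (4 a)^3 = -1728 * (4*17)^3 mod 23 = 3
j = 3 * 11^(-1) mod 23 = 17

j = 17 (mod 23)


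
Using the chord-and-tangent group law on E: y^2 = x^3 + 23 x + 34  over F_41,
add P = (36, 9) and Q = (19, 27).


P != Q, so use the chord formula.
s = (y2 - y1) / (x2 - x1) = (18) / (24) mod 41 = 11
x3 = s^2 - x1 - x2 mod 41 = 11^2 - 36 - 19 = 25
y3 = s (x1 - x3) - y1 mod 41 = 11 * (36 - 25) - 9 = 30

P + Q = (25, 30)


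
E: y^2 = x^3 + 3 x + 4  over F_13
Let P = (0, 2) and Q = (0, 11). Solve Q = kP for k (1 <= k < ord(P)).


Enumerate multiples of P until we hit Q = (0, 11):
  1P = (0, 2)
  2P = (3, 12)
  3P = (11, 9)
  4P = (11, 4)
  5P = (3, 1)
  6P = (0, 11)
Match found at i = 6.

k = 6


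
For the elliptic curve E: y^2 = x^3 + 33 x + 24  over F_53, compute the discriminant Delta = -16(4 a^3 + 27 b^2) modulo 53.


4 a^3 + 27 b^2 = 4*33^3 + 27*24^2 = 143748 + 15552 = 159300
Delta = -16 * (159300) = -2548800
Delta mod 53 = 23

Delta = 23 (mod 53)


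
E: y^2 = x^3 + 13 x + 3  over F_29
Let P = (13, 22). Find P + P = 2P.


Doubling: s = (3 x1^2 + a) / (2 y1)
s = (3*13^2 + 13) / (2*22) mod 29 = 25
x3 = s^2 - 2 x1 mod 29 = 25^2 - 2*13 = 19
y3 = s (x1 - x3) - y1 mod 29 = 25 * (13 - 19) - 22 = 2

2P = (19, 2)


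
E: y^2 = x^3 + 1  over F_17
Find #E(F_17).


For each x in F_17, count y with y^2 = x^3 + 0 x + 1 mod 17:
  x = 0: RHS = 1, y in [1, 16]  -> 2 point(s)
  x = 1: RHS = 2, y in [6, 11]  -> 2 point(s)
  x = 2: RHS = 9, y in [3, 14]  -> 2 point(s)
  x = 6: RHS = 13, y in [8, 9]  -> 2 point(s)
  x = 7: RHS = 4, y in [2, 15]  -> 2 point(s)
  x = 9: RHS = 16, y in [4, 13]  -> 2 point(s)
  x = 10: RHS = 15, y in [7, 10]  -> 2 point(s)
  x = 14: RHS = 8, y in [5, 12]  -> 2 point(s)
  x = 16: RHS = 0, y in [0]  -> 1 point(s)
Affine points: 17. Add the point at infinity: total = 18.

#E(F_17) = 18


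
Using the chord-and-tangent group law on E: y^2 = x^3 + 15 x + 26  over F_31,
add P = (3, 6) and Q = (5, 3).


P != Q, so use the chord formula.
s = (y2 - y1) / (x2 - x1) = (28) / (2) mod 31 = 14
x3 = s^2 - x1 - x2 mod 31 = 14^2 - 3 - 5 = 2
y3 = s (x1 - x3) - y1 mod 31 = 14 * (3 - 2) - 6 = 8

P + Q = (2, 8)


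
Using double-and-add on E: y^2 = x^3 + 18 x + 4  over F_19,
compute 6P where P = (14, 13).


k = 6 = 110_2 (binary, LSB first: 011)
Double-and-add from P = (14, 13):
  bit 0 = 0: acc unchanged = O
  bit 1 = 1: acc = O + (0, 2) = (0, 2)
  bit 2 = 1: acc = (0, 2) + (6, 9) = (17, 13)

6P = (17, 13)


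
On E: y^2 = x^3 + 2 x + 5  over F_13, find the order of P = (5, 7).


Compute successive multiples of P until we hit O:
  1P = (5, 7)
  2P = (4, 5)
  3P = (8, 0)
  4P = (4, 8)
  5P = (5, 6)
  6P = O

ord(P) = 6


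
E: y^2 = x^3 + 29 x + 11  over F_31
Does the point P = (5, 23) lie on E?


Check whether y^2 = x^3 + 29 x + 11 (mod 31) for (x, y) = (5, 23).
LHS: y^2 = 23^2 mod 31 = 2
RHS: x^3 + 29 x + 11 = 5^3 + 29*5 + 11 mod 31 = 2
LHS = RHS

Yes, on the curve


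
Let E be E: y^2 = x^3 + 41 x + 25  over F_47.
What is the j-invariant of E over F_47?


Delta = -16(4 a^3 + 27 b^2) mod 47 = 21
-1728 * (4 a)^3 = -1728 * (4*41)^3 mod 47 = 28
j = 28 * 21^(-1) mod 47 = 17

j = 17 (mod 47)


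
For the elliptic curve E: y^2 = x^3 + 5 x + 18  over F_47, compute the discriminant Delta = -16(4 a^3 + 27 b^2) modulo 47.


4 a^3 + 27 b^2 = 4*5^3 + 27*18^2 = 500 + 8748 = 9248
Delta = -16 * (9248) = -147968
Delta mod 47 = 35

Delta = 35 (mod 47)


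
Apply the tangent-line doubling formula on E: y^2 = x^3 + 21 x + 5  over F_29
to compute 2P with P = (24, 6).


Doubling: s = (3 x1^2 + a) / (2 y1)
s = (3*24^2 + 21) / (2*6) mod 29 = 8
x3 = s^2 - 2 x1 mod 29 = 8^2 - 2*24 = 16
y3 = s (x1 - x3) - y1 mod 29 = 8 * (24 - 16) - 6 = 0

2P = (16, 0)


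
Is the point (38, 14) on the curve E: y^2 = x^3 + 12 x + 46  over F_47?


Check whether y^2 = x^3 + 12 x + 46 (mod 47) for (x, y) = (38, 14).
LHS: y^2 = 14^2 mod 47 = 8
RHS: x^3 + 12 x + 46 = 38^3 + 12*38 + 46 mod 47 = 8
LHS = RHS

Yes, on the curve


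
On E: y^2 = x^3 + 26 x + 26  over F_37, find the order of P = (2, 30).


Compute successive multiples of P until we hit O:
  1P = (2, 30)
  2P = (23, 27)
  3P = (9, 8)
  4P = (17, 33)
  5P = (21, 18)
  6P = (35, 22)
  7P = (4, 3)
  8P = (19, 33)
  ... (continuing to 46P)
  46P = O

ord(P) = 46


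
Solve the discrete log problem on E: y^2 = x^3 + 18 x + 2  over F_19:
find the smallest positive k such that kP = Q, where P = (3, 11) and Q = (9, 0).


Enumerate multiples of P until we hit Q = (9, 0):
  1P = (3, 11)
  2P = (10, 17)
  3P = (11, 12)
  4P = (16, 4)
  5P = (4, 10)
  6P = (13, 18)
  7P = (9, 0)
Match found at i = 7.

k = 7


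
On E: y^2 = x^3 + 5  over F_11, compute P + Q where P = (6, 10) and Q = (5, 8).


P != Q, so use the chord formula.
s = (y2 - y1) / (x2 - x1) = (9) / (10) mod 11 = 2
x3 = s^2 - x1 - x2 mod 11 = 2^2 - 6 - 5 = 4
y3 = s (x1 - x3) - y1 mod 11 = 2 * (6 - 4) - 10 = 5

P + Q = (4, 5)


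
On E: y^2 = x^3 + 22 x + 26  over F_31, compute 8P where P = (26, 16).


k = 8 = 1000_2 (binary, LSB first: 0001)
Double-and-add from P = (26, 16):
  bit 0 = 0: acc unchanged = O
  bit 1 = 0: acc unchanged = O
  bit 2 = 0: acc unchanged = O
  bit 3 = 1: acc = O + (26, 15) = (26, 15)

8P = (26, 15)


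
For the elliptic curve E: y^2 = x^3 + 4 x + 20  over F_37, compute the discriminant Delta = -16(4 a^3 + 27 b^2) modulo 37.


4 a^3 + 27 b^2 = 4*4^3 + 27*20^2 = 256 + 10800 = 11056
Delta = -16 * (11056) = -176896
Delta mod 37 = 1

Delta = 1 (mod 37)


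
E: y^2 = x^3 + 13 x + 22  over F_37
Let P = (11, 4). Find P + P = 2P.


Doubling: s = (3 x1^2 + a) / (2 y1)
s = (3*11^2 + 13) / (2*4) mod 37 = 10
x3 = s^2 - 2 x1 mod 37 = 10^2 - 2*11 = 4
y3 = s (x1 - x3) - y1 mod 37 = 10 * (11 - 4) - 4 = 29

2P = (4, 29)


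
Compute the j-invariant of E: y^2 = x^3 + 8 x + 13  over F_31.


Delta = -16(4 a^3 + 27 b^2) mod 31 = 27
-1728 * (4 a)^3 = -1728 * (4*8)^3 mod 31 = 8
j = 8 * 27^(-1) mod 31 = 29

j = 29 (mod 31)


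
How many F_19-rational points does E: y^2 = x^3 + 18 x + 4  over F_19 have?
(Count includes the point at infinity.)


For each x in F_19, count y with y^2 = x^3 + 18 x + 4 mod 19:
  x = 0: RHS = 4, y in [2, 17]  -> 2 point(s)
  x = 1: RHS = 4, y in [2, 17]  -> 2 point(s)
  x = 3: RHS = 9, y in [3, 16]  -> 2 point(s)
  x = 4: RHS = 7, y in [8, 11]  -> 2 point(s)
  x = 6: RHS = 5, y in [9, 10]  -> 2 point(s)
  x = 7: RHS = 17, y in [6, 13]  -> 2 point(s)
  x = 10: RHS = 6, y in [5, 14]  -> 2 point(s)
  x = 14: RHS = 17, y in [6, 13]  -> 2 point(s)
  x = 15: RHS = 1, y in [1, 18]  -> 2 point(s)
  x = 17: RHS = 17, y in [6, 13]  -> 2 point(s)
  x = 18: RHS = 4, y in [2, 17]  -> 2 point(s)
Affine points: 22. Add the point at infinity: total = 23.

#E(F_19) = 23


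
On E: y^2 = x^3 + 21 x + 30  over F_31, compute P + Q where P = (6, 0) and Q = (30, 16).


P != Q, so use the chord formula.
s = (y2 - y1) / (x2 - x1) = (16) / (24) mod 31 = 11
x3 = s^2 - x1 - x2 mod 31 = 11^2 - 6 - 30 = 23
y3 = s (x1 - x3) - y1 mod 31 = 11 * (6 - 23) - 0 = 30

P + Q = (23, 30)


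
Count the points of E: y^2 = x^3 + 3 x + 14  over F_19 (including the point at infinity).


For each x in F_19, count y with y^2 = x^3 + 3 x + 14 mod 19:
  x = 2: RHS = 9, y in [3, 16]  -> 2 point(s)
  x = 6: RHS = 1, y in [1, 18]  -> 2 point(s)
  x = 7: RHS = 17, y in [6, 13]  -> 2 point(s)
  x = 12: RHS = 11, y in [7, 12]  -> 2 point(s)
  x = 14: RHS = 7, y in [8, 11]  -> 2 point(s)
  x = 16: RHS = 16, y in [4, 15]  -> 2 point(s)
  x = 17: RHS = 0, y in [0]  -> 1 point(s)
Affine points: 13. Add the point at infinity: total = 14.

#E(F_19) = 14


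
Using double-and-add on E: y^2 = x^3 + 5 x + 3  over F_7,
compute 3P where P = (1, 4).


k = 3 = 11_2 (binary, LSB first: 11)
Double-and-add from P = (1, 4):
  bit 0 = 1: acc = O + (1, 4) = (1, 4)
  bit 1 = 1: acc = (1, 4) + (6, 5) = (2, 0)

3P = (2, 0)


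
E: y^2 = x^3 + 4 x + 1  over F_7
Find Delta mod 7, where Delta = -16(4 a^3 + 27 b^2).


4 a^3 + 27 b^2 = 4*4^3 + 27*1^2 = 256 + 27 = 283
Delta = -16 * (283) = -4528
Delta mod 7 = 1

Delta = 1 (mod 7)


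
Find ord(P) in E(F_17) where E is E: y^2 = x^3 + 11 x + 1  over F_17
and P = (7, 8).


Compute successive multiples of P until we hit O:
  1P = (7, 8)
  2P = (11, 12)
  3P = (0, 16)
  4P = (12, 5)
  5P = (14, 3)
  6P = (9, 8)
  7P = (1, 9)
  8P = (1, 8)
  ... (continuing to 15P)
  15P = O

ord(P) = 15


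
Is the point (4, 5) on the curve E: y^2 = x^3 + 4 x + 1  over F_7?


Check whether y^2 = x^3 + 4 x + 1 (mod 7) for (x, y) = (4, 5).
LHS: y^2 = 5^2 mod 7 = 4
RHS: x^3 + 4 x + 1 = 4^3 + 4*4 + 1 mod 7 = 4
LHS = RHS

Yes, on the curve


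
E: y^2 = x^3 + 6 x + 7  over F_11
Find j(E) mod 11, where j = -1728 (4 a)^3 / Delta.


Delta = -16(4 a^3 + 27 b^2) mod 11 = 10
-1728 * (4 a)^3 = -1728 * (4*6)^3 mod 11 = 3
j = 3 * 10^(-1) mod 11 = 8

j = 8 (mod 11)


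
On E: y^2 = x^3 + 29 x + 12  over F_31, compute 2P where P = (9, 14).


Doubling: s = (3 x1^2 + a) / (2 y1)
s = (3*9^2 + 29) / (2*14) mod 31 = 23
x3 = s^2 - 2 x1 mod 31 = 23^2 - 2*9 = 15
y3 = s (x1 - x3) - y1 mod 31 = 23 * (9 - 15) - 14 = 3

2P = (15, 3)


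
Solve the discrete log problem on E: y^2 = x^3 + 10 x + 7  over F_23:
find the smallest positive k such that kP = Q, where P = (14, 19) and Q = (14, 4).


Enumerate multiples of P until we hit Q = (14, 4):
  1P = (14, 19)
  2P = (18, 4)
  3P = (18, 19)
  4P = (14, 4)
Match found at i = 4.

k = 4


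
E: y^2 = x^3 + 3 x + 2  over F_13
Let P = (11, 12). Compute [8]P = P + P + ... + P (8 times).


k = 8 = 1000_2 (binary, LSB first: 0001)
Double-and-add from P = (11, 12):
  bit 0 = 0: acc unchanged = O
  bit 1 = 0: acc unchanged = O
  bit 2 = 0: acc unchanged = O
  bit 3 = 1: acc = O + (3, 8) = (3, 8)

8P = (3, 8)


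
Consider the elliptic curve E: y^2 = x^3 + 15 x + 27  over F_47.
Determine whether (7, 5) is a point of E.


Check whether y^2 = x^3 + 15 x + 27 (mod 47) for (x, y) = (7, 5).
LHS: y^2 = 5^2 mod 47 = 25
RHS: x^3 + 15 x + 27 = 7^3 + 15*7 + 27 mod 47 = 5
LHS != RHS

No, not on the curve


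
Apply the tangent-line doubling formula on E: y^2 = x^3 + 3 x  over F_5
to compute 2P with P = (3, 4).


Doubling: s = (3 x1^2 + a) / (2 y1)
s = (3*3^2 + 3) / (2*4) mod 5 = 0
x3 = s^2 - 2 x1 mod 5 = 0^2 - 2*3 = 4
y3 = s (x1 - x3) - y1 mod 5 = 0 * (3 - 4) - 4 = 1

2P = (4, 1)


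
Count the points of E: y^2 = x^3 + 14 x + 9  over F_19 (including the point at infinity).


For each x in F_19, count y with y^2 = x^3 + 14 x + 9 mod 19:
  x = 0: RHS = 9, y in [3, 16]  -> 2 point(s)
  x = 1: RHS = 5, y in [9, 10]  -> 2 point(s)
  x = 2: RHS = 7, y in [8, 11]  -> 2 point(s)
  x = 6: RHS = 5, y in [9, 10]  -> 2 point(s)
  x = 8: RHS = 6, y in [5, 14]  -> 2 point(s)
  x = 9: RHS = 9, y in [3, 16]  -> 2 point(s)
  x = 10: RHS = 9, y in [3, 16]  -> 2 point(s)
  x = 12: RHS = 5, y in [9, 10]  -> 2 point(s)
  x = 14: RHS = 4, y in [2, 17]  -> 2 point(s)
  x = 16: RHS = 16, y in [4, 15]  -> 2 point(s)
  x = 17: RHS = 11, y in [7, 12]  -> 2 point(s)
Affine points: 22. Add the point at infinity: total = 23.

#E(F_19) = 23


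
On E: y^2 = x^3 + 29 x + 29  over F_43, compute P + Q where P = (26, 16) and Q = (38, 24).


P != Q, so use the chord formula.
s = (y2 - y1) / (x2 - x1) = (8) / (12) mod 43 = 15
x3 = s^2 - x1 - x2 mod 43 = 15^2 - 26 - 38 = 32
y3 = s (x1 - x3) - y1 mod 43 = 15 * (26 - 32) - 16 = 23

P + Q = (32, 23)


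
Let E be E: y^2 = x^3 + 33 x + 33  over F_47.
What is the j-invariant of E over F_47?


Delta = -16(4 a^3 + 27 b^2) mod 47 = 46
-1728 * (4 a)^3 = -1728 * (4*33)^3 mod 47 = 18
j = 18 * 46^(-1) mod 47 = 29

j = 29 (mod 47)


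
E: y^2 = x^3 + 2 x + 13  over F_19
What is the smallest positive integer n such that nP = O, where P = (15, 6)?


Compute successive multiples of P until we hit O:
  1P = (15, 6)
  2P = (9, 0)
  3P = (15, 13)
  4P = O

ord(P) = 4


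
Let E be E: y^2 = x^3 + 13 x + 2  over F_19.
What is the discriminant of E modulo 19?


4 a^3 + 27 b^2 = 4*13^3 + 27*2^2 = 8788 + 108 = 8896
Delta = -16 * (8896) = -142336
Delta mod 19 = 12

Delta = 12 (mod 19)


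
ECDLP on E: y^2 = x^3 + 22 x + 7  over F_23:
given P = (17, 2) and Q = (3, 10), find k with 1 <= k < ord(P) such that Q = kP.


Enumerate multiples of P until we hit Q = (3, 10):
  1P = (17, 2)
  2P = (16, 19)
  3P = (3, 13)
  4P = (15, 3)
  5P = (20, 11)
  6P = (18, 18)
  7P = (14, 0)
  8P = (18, 5)
  9P = (20, 12)
  10P = (15, 20)
  11P = (3, 10)
Match found at i = 11.

k = 11


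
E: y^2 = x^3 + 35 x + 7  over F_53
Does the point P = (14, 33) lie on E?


Check whether y^2 = x^3 + 35 x + 7 (mod 53) for (x, y) = (14, 33).
LHS: y^2 = 33^2 mod 53 = 29
RHS: x^3 + 35 x + 7 = 14^3 + 35*14 + 7 mod 53 = 8
LHS != RHS

No, not on the curve


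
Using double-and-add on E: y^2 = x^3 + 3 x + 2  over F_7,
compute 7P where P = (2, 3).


k = 7 = 111_2 (binary, LSB first: 111)
Double-and-add from P = (2, 3):
  bit 0 = 1: acc = O + (2, 3) = (2, 3)
  bit 1 = 1: acc = (2, 3) + (4, 6) = (5, 3)
  bit 2 = 1: acc = (5, 3) + (0, 4) = (4, 1)

7P = (4, 1)


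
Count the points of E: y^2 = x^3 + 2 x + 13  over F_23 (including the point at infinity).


For each x in F_23, count y with y^2 = x^3 + 2 x + 13 mod 23:
  x = 0: RHS = 13, y in [6, 17]  -> 2 point(s)
  x = 1: RHS = 16, y in [4, 19]  -> 2 point(s)
  x = 2: RHS = 2, y in [5, 18]  -> 2 point(s)
  x = 3: RHS = 0, y in [0]  -> 1 point(s)
  x = 4: RHS = 16, y in [4, 19]  -> 2 point(s)
  x = 7: RHS = 2, y in [5, 18]  -> 2 point(s)
  x = 8: RHS = 12, y in [9, 14]  -> 2 point(s)
  x = 9: RHS = 1, y in [1, 22]  -> 2 point(s)
  x = 11: RHS = 9, y in [3, 20]  -> 2 point(s)
  x = 14: RHS = 2, y in [5, 18]  -> 2 point(s)
  x = 16: RHS = 1, y in [1, 22]  -> 2 point(s)
  x = 18: RHS = 16, y in [4, 19]  -> 2 point(s)
  x = 20: RHS = 3, y in [7, 16]  -> 2 point(s)
  x = 21: RHS = 1, y in [1, 22]  -> 2 point(s)
Affine points: 27. Add the point at infinity: total = 28.

#E(F_23) = 28


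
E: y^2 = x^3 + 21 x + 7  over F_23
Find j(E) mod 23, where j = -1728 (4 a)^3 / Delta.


Delta = -16(4 a^3 + 27 b^2) mod 23 = 21
-1728 * (4 a)^3 = -1728 * (4*21)^3 mod 23 = 18
j = 18 * 21^(-1) mod 23 = 14

j = 14 (mod 23)


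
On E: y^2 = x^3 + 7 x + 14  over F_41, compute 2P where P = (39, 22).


Doubling: s = (3 x1^2 + a) / (2 y1)
s = (3*39^2 + 7) / (2*22) mod 41 = 20
x3 = s^2 - 2 x1 mod 41 = 20^2 - 2*39 = 35
y3 = s (x1 - x3) - y1 mod 41 = 20 * (39 - 35) - 22 = 17

2P = (35, 17)


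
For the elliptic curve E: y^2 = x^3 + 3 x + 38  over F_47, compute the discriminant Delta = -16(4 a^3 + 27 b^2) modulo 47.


4 a^3 + 27 b^2 = 4*3^3 + 27*38^2 = 108 + 38988 = 39096
Delta = -16 * (39096) = -625536
Delta mod 47 = 34

Delta = 34 (mod 47)


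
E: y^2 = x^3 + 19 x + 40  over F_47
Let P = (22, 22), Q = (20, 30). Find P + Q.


P != Q, so use the chord formula.
s = (y2 - y1) / (x2 - x1) = (8) / (45) mod 47 = 43
x3 = s^2 - x1 - x2 mod 47 = 43^2 - 22 - 20 = 21
y3 = s (x1 - x3) - y1 mod 47 = 43 * (22 - 21) - 22 = 21

P + Q = (21, 21)


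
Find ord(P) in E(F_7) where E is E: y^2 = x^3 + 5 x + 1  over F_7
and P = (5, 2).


Compute successive multiples of P until we hit O:
  1P = (5, 2)
  2P = (5, 5)
  3P = O

ord(P) = 3


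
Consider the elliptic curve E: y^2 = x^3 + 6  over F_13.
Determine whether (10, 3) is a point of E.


Check whether y^2 = x^3 + 0 x + 6 (mod 13) for (x, y) = (10, 3).
LHS: y^2 = 3^2 mod 13 = 9
RHS: x^3 + 0 x + 6 = 10^3 + 0*10 + 6 mod 13 = 5
LHS != RHS

No, not on the curve


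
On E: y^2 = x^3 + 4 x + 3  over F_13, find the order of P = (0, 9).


Compute successive multiples of P until we hit O:
  1P = (0, 9)
  2P = (10, 9)
  3P = (3, 4)
  4P = (7, 7)
  5P = (9, 1)
  6P = (8, 1)
  7P = (6, 10)
  8P = (11, 0)
  ... (continuing to 16P)
  16P = O

ord(P) = 16


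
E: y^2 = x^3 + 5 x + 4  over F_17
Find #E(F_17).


For each x in F_17, count y with y^2 = x^3 + 5 x + 4 mod 17:
  x = 0: RHS = 4, y in [2, 15]  -> 2 point(s)
  x = 5: RHS = 1, y in [1, 16]  -> 2 point(s)
  x = 7: RHS = 8, y in [5, 12]  -> 2 point(s)
  x = 9: RHS = 13, y in [8, 9]  -> 2 point(s)
  x = 10: RHS = 0, y in [0]  -> 1 point(s)
  x = 11: RHS = 13, y in [8, 9]  -> 2 point(s)
  x = 14: RHS = 13, y in [8, 9]  -> 2 point(s)
  x = 16: RHS = 15, y in [7, 10]  -> 2 point(s)
Affine points: 15. Add the point at infinity: total = 16.

#E(F_17) = 16


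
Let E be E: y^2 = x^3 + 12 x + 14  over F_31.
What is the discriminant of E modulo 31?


4 a^3 + 27 b^2 = 4*12^3 + 27*14^2 = 6912 + 5292 = 12204
Delta = -16 * (12204) = -195264
Delta mod 31 = 5

Delta = 5 (mod 31)


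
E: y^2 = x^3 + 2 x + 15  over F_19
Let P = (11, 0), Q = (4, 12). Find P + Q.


P != Q, so use the chord formula.
s = (y2 - y1) / (x2 - x1) = (12) / (12) mod 19 = 1
x3 = s^2 - x1 - x2 mod 19 = 1^2 - 11 - 4 = 5
y3 = s (x1 - x3) - y1 mod 19 = 1 * (11 - 5) - 0 = 6

P + Q = (5, 6)


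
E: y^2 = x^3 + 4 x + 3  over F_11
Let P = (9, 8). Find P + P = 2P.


Doubling: s = (3 x1^2 + a) / (2 y1)
s = (3*9^2 + 4) / (2*8) mod 11 = 1
x3 = s^2 - 2 x1 mod 11 = 1^2 - 2*9 = 5
y3 = s (x1 - x3) - y1 mod 11 = 1 * (9 - 5) - 8 = 7

2P = (5, 7)


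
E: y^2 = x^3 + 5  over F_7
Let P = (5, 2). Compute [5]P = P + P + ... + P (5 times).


k = 5 = 101_2 (binary, LSB first: 101)
Double-and-add from P = (5, 2):
  bit 0 = 1: acc = O + (5, 2) = (5, 2)
  bit 1 = 0: acc unchanged = (5, 2)
  bit 2 = 1: acc = (5, 2) + (3, 2) = (6, 5)

5P = (6, 5)


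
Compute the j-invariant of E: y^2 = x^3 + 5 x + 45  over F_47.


Delta = -16(4 a^3 + 27 b^2) mod 47 = 1
-1728 * (4 a)^3 = -1728 * (4*5)^3 mod 47 = 16
j = 16 * 1^(-1) mod 47 = 16

j = 16 (mod 47)
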